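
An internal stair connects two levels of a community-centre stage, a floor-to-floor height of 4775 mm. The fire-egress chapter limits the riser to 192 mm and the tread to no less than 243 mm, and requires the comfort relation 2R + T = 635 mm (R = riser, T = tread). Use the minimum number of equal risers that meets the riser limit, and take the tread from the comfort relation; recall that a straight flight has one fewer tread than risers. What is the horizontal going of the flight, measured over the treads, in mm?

6072 mm

At most 192 each: 4775/192 = 24.87, giving 25 risers.
R = 4775 ÷ 25 = 191 mm.
T = 635 − 2·191 = 253 mm, which satisfies the 243 mm minimum.
25 risers give 24 treads; going = 24 × 253 = 6072 mm.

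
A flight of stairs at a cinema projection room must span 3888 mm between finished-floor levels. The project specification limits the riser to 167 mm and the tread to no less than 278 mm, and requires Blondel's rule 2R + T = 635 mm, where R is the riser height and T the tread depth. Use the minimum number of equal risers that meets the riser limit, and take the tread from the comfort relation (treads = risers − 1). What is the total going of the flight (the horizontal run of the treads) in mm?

3888 / 167 = 23.281 → round up to 24 risers.
Riser R = 3888 / 24 = 162 mm, within the 167 mm limit.
T = 635 − 2·162 = 311 mm, which satisfies the 278 mm minimum.
24 risers give 23 treads; going = 23 × 311 = 7153 mm.

7153 mm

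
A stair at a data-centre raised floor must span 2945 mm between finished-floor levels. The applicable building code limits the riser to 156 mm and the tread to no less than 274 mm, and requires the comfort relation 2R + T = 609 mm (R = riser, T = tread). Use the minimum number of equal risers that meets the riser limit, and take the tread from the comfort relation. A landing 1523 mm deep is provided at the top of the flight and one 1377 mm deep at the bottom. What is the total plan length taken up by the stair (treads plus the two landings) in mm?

⌈2945/156⌉ = 19 risers.
R = 2945 ÷ 19 = 155 mm.
From 2R + T = 609: T = 609 − 310 = 299 mm.
Treads = 19 − 1 = 18; going = 18 × 299 = 5382 mm.
Add landings: 5382 + 1523 + 1377 = 8282 mm.

8282 mm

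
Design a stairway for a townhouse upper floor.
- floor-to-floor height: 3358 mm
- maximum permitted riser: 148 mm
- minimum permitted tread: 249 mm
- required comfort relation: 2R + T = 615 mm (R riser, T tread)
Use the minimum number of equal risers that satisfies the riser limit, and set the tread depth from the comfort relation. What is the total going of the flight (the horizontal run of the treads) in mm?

7106 mm

3358 / 148 = 22.69, so 23 risers are needed.
Riser R = 3358 / 23 = 146 mm, within the 148 mm limit.
T = 615 − 2·146 = 323 mm, which satisfies the 249 mm minimum.
Treads = 23 − 1 = 22; going = 22 × 323 = 7106 mm.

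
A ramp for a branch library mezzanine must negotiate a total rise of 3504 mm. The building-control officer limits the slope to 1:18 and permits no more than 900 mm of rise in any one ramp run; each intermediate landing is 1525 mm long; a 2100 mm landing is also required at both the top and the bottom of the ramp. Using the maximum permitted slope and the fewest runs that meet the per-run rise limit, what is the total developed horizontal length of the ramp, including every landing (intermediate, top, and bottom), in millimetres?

71847 mm

3504 / 900 = 3.89, so 4 ramp runs are needed. That means 3 intermediate landings.
Ramp run (horizontal) at 1:18: 3504 × 18 = 63072 mm.
3 intermediate landings contribute 3 × 1525 = 4575 mm.
Top and bottom landings: 2 × 2100 = 4200 mm.
Total = 63072 + 4575 + 4200 = 71847 mm.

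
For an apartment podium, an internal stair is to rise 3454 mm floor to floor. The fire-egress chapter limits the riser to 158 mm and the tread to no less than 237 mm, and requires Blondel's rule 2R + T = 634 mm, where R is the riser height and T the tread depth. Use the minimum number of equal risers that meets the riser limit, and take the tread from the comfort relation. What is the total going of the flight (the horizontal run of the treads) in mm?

At most 158 each: 3454/158 = 21.86, giving 22 risers.
R = 3454 ÷ 22 = 157 mm.
From 2R + T = 634: T = 634 − 314 = 320 mm.
Treads = 22 − 1 = 21; going = 21 × 320 = 6720 mm.

6720 mm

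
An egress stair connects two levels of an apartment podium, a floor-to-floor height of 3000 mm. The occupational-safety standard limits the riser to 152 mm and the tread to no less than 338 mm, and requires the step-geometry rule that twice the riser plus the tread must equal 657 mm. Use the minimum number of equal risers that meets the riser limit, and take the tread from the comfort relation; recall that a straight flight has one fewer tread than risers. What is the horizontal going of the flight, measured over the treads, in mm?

At most 152 each: 3000/152 = 19.74, giving 20 risers.
Each riser is 3000/20 = 150 mm (≤ 152 mm).
T = 657 − 2·150 = 357 mm, which satisfies the 338 mm minimum.
Treads = 20 − 1 = 19; going = 19 × 357 = 6783 mm.

6783 mm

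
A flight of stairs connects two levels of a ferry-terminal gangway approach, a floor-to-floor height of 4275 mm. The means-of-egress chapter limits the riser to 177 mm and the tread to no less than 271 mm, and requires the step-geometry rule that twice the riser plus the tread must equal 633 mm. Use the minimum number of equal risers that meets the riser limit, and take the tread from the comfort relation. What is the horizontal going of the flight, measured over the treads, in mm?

6984 mm

⌈4275/177⌉ = 25 risers.
Each riser is 4275/25 = 171 mm (≤ 177 mm).
Tread T = 633 − 2 × 171 = 291 mm (≥ 271 mm).
Treads = 25 − 1 = 24; going = 24 × 291 = 6984 mm.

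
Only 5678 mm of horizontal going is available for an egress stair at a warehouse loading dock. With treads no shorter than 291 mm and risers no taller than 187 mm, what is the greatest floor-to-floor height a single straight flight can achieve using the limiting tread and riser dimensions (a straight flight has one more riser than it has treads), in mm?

3740 mm

Treads that fit: ⌊5678 / 291⌋ = 19.
Risers = treads + 1 = 20.
Maximum height = 20 × 187 = 3740 mm.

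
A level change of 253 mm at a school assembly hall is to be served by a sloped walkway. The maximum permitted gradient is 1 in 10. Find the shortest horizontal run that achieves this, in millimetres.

2530 mm

Run = rise × 10 = 253 × 10 = 2530 mm.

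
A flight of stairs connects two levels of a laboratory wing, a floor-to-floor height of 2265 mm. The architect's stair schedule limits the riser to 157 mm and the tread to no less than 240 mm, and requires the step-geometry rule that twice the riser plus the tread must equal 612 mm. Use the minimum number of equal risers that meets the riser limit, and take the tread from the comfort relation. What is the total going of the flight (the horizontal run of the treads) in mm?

⌈2265/157⌉ = 15 risers.
Each riser is 2265/15 = 151 mm (≤ 157 mm).
Tread T = 612 − 2 × 151 = 310 mm (≥ 240 mm).
Treads = 15 − 1 = 14; going = 14 × 310 = 4340 mm.

4340 mm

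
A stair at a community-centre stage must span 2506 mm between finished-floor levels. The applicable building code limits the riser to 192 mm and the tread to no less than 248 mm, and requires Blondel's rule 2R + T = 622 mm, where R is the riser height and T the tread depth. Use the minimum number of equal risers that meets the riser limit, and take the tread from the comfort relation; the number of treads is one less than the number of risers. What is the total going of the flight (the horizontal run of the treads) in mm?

At most 192 each: 2506/192 = 13.05, giving 14 risers.
R = 2506 ÷ 14 = 179 mm.
From 2R + T = 622: T = 622 − 358 = 264 mm.
Treads = 14 − 1 = 13; going = 13 × 264 = 3432 mm.

3432 mm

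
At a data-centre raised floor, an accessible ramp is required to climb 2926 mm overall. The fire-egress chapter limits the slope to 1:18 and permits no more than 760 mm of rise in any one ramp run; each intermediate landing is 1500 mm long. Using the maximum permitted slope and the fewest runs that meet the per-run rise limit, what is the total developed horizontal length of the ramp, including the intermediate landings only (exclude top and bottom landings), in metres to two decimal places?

At most 760 each: 2926/760 = 3.85, giving 4 ramp runs. That means 3 intermediate landings.
Horizontal run for 2926 mm of rise at 1:18 is 2926 × 18 = 52668 mm.
Intermediate landings: 3 × 1500 = 4500 mm.
Total developed length = 52668 + 4500 = 57168 mm.
= 57.17 m.

57.17 m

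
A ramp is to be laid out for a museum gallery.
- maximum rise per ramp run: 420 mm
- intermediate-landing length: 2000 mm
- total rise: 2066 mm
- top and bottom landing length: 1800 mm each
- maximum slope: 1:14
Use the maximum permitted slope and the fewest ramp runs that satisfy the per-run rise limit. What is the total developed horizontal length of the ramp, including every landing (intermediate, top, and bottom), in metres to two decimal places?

40.52 m

At most 420 each: 2066/420 = 4.92, giving 5 ramp runs. That means 4 intermediate landings.
Horizontal run for 2066 mm of rise at 1:14 is 2066 × 14 = 28924 mm.
4 intermediate landings contribute 4 × 2000 = 8000 mm.
Top and bottom landings: 2 × 1800 = 3600 mm.
Total = 28924 + 8000 + 3600 = 40524 mm.
= 40.52 m.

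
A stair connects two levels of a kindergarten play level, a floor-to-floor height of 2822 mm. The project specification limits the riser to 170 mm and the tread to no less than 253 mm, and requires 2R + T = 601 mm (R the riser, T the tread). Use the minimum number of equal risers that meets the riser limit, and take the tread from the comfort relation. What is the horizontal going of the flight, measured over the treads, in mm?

2822 / 170 = 16.60, so 17 risers are needed.
Riser R = 2822 / 17 = 166 mm, within the 170 mm limit.
From 2R + T = 601: T = 601 − 332 = 269 mm.
Treads = 17 − 1 = 16; going = 16 × 269 = 4304 mm.

4304 mm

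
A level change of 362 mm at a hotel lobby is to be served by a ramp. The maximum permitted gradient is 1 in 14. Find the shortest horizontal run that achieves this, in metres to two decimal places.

At 1:14 the run is 14 × 362 = 5068 mm.
5068 mm = 5.07 m.

5.07 m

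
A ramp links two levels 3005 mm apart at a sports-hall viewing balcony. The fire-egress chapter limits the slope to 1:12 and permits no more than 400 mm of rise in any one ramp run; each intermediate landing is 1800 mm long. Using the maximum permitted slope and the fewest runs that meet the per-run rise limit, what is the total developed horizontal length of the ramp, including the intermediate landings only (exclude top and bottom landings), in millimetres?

48660 mm

⌈3005/400⌉ = 8 ramp runs. That means 7 intermediate landings.
Ramp run (horizontal) at 1:12: 3005 × 12 = 36060 mm.
Intermediate landings: 7 × 1800 = 12600 mm.
Developed length = 36060 + 12600 = 48660 mm.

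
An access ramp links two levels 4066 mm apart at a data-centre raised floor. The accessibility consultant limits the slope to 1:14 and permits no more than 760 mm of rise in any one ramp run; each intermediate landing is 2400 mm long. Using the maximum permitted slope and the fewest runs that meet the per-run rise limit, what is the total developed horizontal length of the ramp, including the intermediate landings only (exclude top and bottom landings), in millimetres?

4066 / 760 = 5.350 → round up to 6 ramp runs. That means 5 intermediate landings.
Ramp run (horizontal) at 1:14: 4066 × 14 = 56924 mm.
5 intermediate landings contribute 5 × 2400 = 12000 mm.
Developed length = 56924 + 12000 = 68924 mm.

68924 mm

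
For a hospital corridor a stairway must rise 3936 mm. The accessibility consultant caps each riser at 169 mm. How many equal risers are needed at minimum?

24 risers

3936 / 169 = 23.29, so 24 risers are needed.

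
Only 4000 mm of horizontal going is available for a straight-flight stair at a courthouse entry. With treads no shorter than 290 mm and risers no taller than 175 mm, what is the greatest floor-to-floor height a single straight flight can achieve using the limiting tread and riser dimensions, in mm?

2450 mm

4000 / 290 = 13.79, so 13 treads fit.
Risers = treads + 1 = 14.
Maximum height = 14 × 175 = 2450 mm.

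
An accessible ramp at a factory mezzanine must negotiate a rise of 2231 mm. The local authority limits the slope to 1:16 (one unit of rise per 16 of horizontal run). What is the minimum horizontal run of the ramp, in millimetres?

At 1:16 the run is 16 × 2231 = 35696 mm.

35696 mm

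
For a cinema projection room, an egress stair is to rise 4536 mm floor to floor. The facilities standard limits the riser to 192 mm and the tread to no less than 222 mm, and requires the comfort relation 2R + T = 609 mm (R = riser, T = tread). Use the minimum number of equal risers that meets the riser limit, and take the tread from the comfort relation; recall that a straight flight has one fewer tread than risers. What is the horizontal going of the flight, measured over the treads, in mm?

4536 / 192 = 23.625 → round up to 24 risers.
Each riser is 4536/24 = 189 mm (≤ 192 mm).
T = 609 − 2·189 = 231 mm, which satisfies the 222 mm minimum.
24 risers give 23 treads; going = 23 × 231 = 5313 mm.

5313 mm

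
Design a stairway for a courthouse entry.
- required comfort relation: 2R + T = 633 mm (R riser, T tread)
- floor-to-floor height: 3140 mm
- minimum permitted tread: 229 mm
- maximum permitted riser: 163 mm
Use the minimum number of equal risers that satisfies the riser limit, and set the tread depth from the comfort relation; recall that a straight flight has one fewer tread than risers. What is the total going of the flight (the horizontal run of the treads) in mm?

At most 163 each: 3140/163 = 19.26, giving 20 risers.
R = 3140 ÷ 20 = 157 mm.
Tread T = 633 − 2 × 157 = 319 mm (≥ 229 mm).
Going = (20 − 1) × 319 = 6061 mm.

6061 mm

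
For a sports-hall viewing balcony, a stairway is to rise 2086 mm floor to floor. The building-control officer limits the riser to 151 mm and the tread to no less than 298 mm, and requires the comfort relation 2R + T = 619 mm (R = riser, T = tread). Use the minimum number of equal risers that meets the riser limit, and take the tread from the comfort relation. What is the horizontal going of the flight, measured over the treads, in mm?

4173 mm

2086 / 151 = 13.815 → round up to 14 risers.
Riser R = 2086 / 14 = 149 mm, within the 151 mm limit.
From 2R + T = 619: T = 619 − 298 = 321 mm.
Treads = 14 − 1 = 13; going = 13 × 321 = 4173 mm.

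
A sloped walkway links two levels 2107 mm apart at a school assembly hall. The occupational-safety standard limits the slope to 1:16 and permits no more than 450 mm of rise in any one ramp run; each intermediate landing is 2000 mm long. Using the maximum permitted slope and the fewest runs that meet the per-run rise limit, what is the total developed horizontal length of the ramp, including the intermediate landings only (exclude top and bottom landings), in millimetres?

41712 mm

⌈2107/450⌉ = 5 ramp runs. That means 4 intermediate landings.
Horizontal run for 2107 mm of rise at 1:16 is 2107 × 16 = 33712 mm.
4 intermediate landings contribute 4 × 2000 = 8000 mm.
Total developed length = 33712 + 8000 = 41712 mm.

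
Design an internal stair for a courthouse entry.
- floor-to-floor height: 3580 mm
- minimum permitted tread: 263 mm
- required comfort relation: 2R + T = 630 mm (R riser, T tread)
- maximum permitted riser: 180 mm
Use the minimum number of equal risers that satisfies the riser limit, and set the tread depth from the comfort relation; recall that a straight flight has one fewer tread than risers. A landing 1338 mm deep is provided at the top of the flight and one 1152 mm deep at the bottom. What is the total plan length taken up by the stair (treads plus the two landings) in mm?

3580 / 180 = 19.889 → round up to 20 risers.
Each riser is 3580/20 = 179 mm (≤ 180 mm).
From 2R + T = 630: T = 630 − 358 = 272 mm.
Going = (20 − 1) × 272 = 5168 mm.
Enclosure = 5168 + 1338 + 1152 = 7658 mm.

7658 mm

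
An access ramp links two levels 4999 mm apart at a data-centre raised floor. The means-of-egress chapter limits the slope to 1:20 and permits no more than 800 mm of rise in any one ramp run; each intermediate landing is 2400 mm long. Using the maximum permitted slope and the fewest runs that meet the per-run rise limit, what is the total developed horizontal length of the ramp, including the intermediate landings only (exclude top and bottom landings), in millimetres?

114380 mm

At most 800 each: 4999/800 = 6.25, giving 7 ramp runs. That means 6 intermediate landings.
Horizontal run for 4999 mm of rise at 1:20 is 4999 × 20 = 99980 mm.
Intermediate landings: 6 × 2400 = 14400 mm.
Developed length = 99980 + 14400 = 114380 mm.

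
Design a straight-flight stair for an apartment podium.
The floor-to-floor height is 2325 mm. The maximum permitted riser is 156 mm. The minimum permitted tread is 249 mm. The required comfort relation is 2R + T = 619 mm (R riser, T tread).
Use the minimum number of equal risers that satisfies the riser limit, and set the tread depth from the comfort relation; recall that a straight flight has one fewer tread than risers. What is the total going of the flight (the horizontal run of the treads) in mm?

4326 mm

⌈2325/156⌉ = 15 risers.
R = 2325 ÷ 15 = 155 mm.
From 2R + T = 619: T = 619 − 310 = 309 mm.
Treads = 15 − 1 = 14; going = 14 × 309 = 4326 mm.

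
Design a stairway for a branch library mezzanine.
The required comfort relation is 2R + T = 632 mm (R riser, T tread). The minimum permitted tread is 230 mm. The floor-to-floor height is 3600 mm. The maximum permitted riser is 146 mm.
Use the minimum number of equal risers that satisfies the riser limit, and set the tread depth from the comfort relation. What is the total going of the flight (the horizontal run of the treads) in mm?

8256 mm

3600 / 146 = 24.66, so 25 risers are needed.
Riser R = 3600 / 25 = 144 mm, within the 146 mm limit.
Tread T = 632 − 2 × 144 = 344 mm (≥ 230 mm).
Treads = 25 − 1 = 24; going = 24 × 344 = 8256 mm.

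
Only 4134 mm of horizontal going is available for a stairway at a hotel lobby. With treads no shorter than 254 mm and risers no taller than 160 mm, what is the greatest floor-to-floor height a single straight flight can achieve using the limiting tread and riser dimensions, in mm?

2720 mm

Treads that fit: ⌊4134 / 254⌋ = 16.
Risers = treads + 1 = 17.
Maximum height = 17 × 160 = 2720 mm.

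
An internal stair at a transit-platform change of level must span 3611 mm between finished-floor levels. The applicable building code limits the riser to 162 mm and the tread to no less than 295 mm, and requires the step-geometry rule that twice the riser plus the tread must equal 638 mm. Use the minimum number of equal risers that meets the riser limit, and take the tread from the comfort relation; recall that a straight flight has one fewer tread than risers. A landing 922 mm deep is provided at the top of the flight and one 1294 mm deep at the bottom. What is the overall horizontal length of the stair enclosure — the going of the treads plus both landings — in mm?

9344 mm

At most 162 each: 3611/162 = 22.29, giving 23 risers.
R = 3611 ÷ 23 = 157 mm.
T = 638 − 2·157 = 324 mm, which satisfies the 295 mm minimum.
Treads = 23 − 1 = 22; going = 22 × 324 = 7128 mm.
Enclosure = 7128 + 922 + 1294 = 9344 mm.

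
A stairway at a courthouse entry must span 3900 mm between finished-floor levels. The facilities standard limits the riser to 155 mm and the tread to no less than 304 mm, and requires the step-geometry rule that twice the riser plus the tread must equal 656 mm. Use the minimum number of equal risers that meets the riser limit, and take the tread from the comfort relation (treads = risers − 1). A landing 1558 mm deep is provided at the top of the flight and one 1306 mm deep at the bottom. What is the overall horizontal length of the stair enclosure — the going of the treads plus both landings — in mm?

11764 mm

At most 155 each: 3900/155 = 25.16, giving 26 risers.
Each riser is 3900/26 = 150 mm (≤ 155 mm).
Tread T = 656 − 2 × 150 = 356 mm (≥ 304 mm).
Treads = 26 − 1 = 25; going = 25 × 356 = 8900 mm.
Enclosure = 8900 + 1558 + 1306 = 11764 mm.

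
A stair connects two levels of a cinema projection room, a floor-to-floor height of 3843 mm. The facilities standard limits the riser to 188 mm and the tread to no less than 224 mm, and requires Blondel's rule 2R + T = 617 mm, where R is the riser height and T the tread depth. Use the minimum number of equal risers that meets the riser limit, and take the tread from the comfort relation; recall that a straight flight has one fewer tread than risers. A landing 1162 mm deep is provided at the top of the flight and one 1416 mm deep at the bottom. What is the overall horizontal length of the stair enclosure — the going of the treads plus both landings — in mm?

7598 mm

At most 188 each: 3843/188 = 20.44, giving 21 risers.
Each riser is 3843/21 = 183 mm (≤ 188 mm).
T = 617 − 2·183 = 251 mm, which satisfies the 224 mm minimum.
21 risers give 20 treads; going = 20 × 251 = 5020 mm.
Enclosure = 5020 + 1162 + 1416 = 7598 mm.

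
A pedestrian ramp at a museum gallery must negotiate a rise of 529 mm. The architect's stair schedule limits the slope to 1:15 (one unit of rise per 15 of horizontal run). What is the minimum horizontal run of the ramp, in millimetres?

7935 mm

At 1:15 the run is 15 × 529 = 7935 mm.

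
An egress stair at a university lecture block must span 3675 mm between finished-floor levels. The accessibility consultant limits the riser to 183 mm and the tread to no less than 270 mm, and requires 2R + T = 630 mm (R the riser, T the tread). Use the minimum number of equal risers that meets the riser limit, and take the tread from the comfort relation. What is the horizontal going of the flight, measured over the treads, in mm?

5600 mm

3675 / 183 = 20.082 → round up to 21 risers.
Each riser is 3675/21 = 175 mm (≤ 183 mm).
Tread T = 630 − 2 × 175 = 280 mm (≥ 270 mm).
Going = (21 − 1) × 280 = 5600 mm.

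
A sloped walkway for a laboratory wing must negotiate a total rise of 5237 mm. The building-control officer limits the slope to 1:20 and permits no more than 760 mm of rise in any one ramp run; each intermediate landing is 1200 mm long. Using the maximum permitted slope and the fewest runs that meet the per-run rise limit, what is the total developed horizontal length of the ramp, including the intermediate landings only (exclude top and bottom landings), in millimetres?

111940 mm

⌈5237/760⌉ = 7 ramp runs. That means 6 intermediate landings.
Horizontal run for 5237 mm of rise at 1:20 is 5237 × 20 = 104740 mm.
6 intermediate landings contribute 6 × 1200 = 7200 mm.
Total developed length = 104740 + 7200 = 111940 mm.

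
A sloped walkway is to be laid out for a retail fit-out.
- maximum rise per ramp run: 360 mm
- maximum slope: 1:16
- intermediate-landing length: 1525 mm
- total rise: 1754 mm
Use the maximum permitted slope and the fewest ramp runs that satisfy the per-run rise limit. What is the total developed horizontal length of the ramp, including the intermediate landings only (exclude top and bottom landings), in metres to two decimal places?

At most 360 each: 1754/360 = 4.87, giving 5 ramp runs. That means 4 intermediate landings.
Ramp run (horizontal) at 1:16: 1754 × 16 = 28064 mm.
Intermediate landings: 4 × 1525 = 6100 mm.
Developed length = 28064 + 6100 = 34164 mm.
= 34.16 m.

34.16 m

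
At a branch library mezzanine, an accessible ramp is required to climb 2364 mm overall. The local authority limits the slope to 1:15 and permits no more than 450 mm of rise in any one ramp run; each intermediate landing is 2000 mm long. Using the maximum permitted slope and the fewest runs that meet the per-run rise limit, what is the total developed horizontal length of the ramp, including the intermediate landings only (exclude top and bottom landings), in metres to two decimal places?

45.46 m

At most 450 each: 2364/450 = 5.25, giving 6 ramp runs. That means 5 intermediate landings.
Ramp run (horizontal) at 1:15: 2364 × 15 = 35460 mm.
Intermediate landings: 5 × 2000 = 10000 mm.
Developed length = 35460 + 10000 = 45460 mm.
= 45.46 m.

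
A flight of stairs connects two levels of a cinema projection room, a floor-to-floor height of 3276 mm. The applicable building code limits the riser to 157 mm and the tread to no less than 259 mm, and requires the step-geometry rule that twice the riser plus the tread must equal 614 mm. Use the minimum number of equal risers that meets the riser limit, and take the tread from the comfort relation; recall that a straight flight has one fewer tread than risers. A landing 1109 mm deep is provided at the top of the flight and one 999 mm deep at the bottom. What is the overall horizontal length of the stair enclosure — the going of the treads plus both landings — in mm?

8148 mm

At most 157 each: 3276/157 = 20.87, giving 21 risers.
Each riser is 3276/21 = 156 mm (≤ 157 mm).
Tread T = 614 − 2 × 156 = 302 mm (≥ 259 mm).
Going = (21 − 1) × 302 = 6040 mm.
Add landings: 6040 + 1109 + 999 = 8148 mm.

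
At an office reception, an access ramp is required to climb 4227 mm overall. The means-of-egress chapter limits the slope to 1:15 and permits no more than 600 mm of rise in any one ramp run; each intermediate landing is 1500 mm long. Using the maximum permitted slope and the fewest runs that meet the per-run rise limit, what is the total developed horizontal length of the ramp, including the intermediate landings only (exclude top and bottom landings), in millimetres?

4227 / 600 = 7.045 → round up to 8 ramp runs. That means 7 intermediate landings.
Ramp run (horizontal) at 1:15: 4227 × 15 = 63405 mm.
Intermediate landings: 7 × 1500 = 10500 mm.
Developed length = 63405 + 10500 = 73905 mm.

73905 mm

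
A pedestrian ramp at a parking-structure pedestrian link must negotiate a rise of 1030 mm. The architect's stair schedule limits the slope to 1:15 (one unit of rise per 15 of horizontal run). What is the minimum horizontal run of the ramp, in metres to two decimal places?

15.45 m

At 1:15 the run is 15 × 1030 = 15450 mm.
15450 mm = 15.45 m.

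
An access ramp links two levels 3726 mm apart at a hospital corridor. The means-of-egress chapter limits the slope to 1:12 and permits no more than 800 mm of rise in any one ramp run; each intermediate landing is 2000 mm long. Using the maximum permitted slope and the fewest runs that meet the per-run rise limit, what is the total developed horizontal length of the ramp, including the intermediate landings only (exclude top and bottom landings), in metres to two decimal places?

⌈3726/800⌉ = 5 ramp runs. That means 4 intermediate landings.
Ramp run (horizontal) at 1:12: 3726 × 12 = 44712 mm.
4 intermediate landings contribute 4 × 2000 = 8000 mm.
Total developed length = 44712 + 8000 = 52712 mm.
= 52.71 m.

52.71 m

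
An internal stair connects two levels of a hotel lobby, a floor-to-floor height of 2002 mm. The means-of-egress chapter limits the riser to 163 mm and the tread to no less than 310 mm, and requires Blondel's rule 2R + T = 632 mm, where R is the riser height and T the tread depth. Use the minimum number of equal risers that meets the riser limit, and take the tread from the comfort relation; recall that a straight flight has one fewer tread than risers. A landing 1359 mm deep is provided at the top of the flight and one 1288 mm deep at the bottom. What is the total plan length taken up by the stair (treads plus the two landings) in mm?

2002 / 163 = 12.282 → round up to 13 risers.
Riser R = 2002 / 13 = 154 mm, within the 163 mm limit.
Tread T = 632 − 2 × 154 = 324 mm (≥ 310 mm).
Going = (13 − 1) × 324 = 3888 mm.
Enclosure = 3888 + 1359 + 1288 = 6535 mm.

6535 mm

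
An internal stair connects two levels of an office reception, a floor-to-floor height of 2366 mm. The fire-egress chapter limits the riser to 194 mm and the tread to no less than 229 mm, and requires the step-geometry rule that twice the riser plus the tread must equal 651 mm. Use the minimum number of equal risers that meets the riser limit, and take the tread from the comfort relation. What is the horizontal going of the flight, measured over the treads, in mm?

2366 / 194 = 12.196 → round up to 13 risers.
R = 2366 ÷ 13 = 182 mm.
From 2R + T = 651: T = 651 − 364 = 287 mm.
Going = (13 − 1) × 287 = 3444 mm.

3444 mm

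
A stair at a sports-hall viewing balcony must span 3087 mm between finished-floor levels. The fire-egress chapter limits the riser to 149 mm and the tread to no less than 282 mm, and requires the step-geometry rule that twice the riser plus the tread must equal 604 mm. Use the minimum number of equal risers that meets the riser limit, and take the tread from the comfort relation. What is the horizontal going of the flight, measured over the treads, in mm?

3087 / 149 = 20.718 → round up to 21 risers.
R = 3087 ÷ 21 = 147 mm.
T = 604 − 2·147 = 310 mm, which satisfies the 282 mm minimum.
Going = (21 − 1) × 310 = 6200 mm.

6200 mm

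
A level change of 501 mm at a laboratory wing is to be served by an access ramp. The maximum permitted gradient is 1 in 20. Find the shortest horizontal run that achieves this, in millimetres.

Run = rise × 20 = 501 × 20 = 10020 mm.

10020 mm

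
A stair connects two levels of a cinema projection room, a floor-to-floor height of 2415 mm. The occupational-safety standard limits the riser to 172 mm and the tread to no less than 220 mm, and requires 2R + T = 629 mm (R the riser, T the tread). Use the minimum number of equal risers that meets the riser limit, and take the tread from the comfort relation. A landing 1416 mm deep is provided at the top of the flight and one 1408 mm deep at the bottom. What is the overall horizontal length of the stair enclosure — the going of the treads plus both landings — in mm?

7122 mm

2415 / 172 = 14.041 → round up to 15 risers.
Each riser is 2415/15 = 161 mm (≤ 172 mm).
Tread T = 629 − 2 × 161 = 307 mm (≥ 220 mm).
Going = (15 − 1) × 307 = 4298 mm.
Enclosure = 4298 + 1416 + 1408 = 7122 mm.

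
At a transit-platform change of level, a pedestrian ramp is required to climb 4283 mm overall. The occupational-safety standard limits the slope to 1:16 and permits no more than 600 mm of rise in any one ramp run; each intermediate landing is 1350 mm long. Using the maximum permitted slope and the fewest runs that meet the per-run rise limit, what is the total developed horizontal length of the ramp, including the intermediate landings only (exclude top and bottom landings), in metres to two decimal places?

At most 600 each: 4283/600 = 7.14, giving 8 ramp runs. That means 7 intermediate landings.
Ramp run (horizontal) at 1:16: 4283 × 16 = 68528 mm.
7 intermediate landings contribute 7 × 1350 = 9450 mm.
Developed length = 68528 + 9450 = 77978 mm.
= 77.98 m.

77.98 m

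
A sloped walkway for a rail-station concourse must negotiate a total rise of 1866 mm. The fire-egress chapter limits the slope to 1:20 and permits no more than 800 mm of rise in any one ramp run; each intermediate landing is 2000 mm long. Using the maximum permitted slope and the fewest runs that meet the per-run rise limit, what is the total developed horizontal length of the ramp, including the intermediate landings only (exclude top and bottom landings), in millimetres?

1866 / 800 = 2.333 → round up to 3 ramp runs. That means 2 intermediate landings.
Ramp run (horizontal) at 1:20: 1866 × 20 = 37320 mm.
2 intermediate landings contribute 2 × 2000 = 4000 mm.
Developed length = 37320 + 4000 = 41320 mm.

41320 mm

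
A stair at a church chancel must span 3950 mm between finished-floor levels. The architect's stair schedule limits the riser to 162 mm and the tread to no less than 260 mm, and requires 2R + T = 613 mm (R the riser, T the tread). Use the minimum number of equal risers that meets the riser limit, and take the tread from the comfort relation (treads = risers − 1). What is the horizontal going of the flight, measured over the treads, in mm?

7128 mm

3950 / 162 = 24.383 → round up to 25 risers.
Riser R = 3950 / 25 = 158 mm, within the 162 mm limit.
T = 613 − 2·158 = 297 mm, which satisfies the 260 mm minimum.
Going = (25 − 1) × 297 = 7128 mm.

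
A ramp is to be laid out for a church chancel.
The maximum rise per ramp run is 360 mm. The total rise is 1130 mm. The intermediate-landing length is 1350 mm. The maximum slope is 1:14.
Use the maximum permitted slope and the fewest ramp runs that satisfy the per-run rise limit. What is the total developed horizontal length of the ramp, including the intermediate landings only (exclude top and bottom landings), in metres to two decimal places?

1130 / 360 = 3.139 → round up to 4 ramp runs. That means 3 intermediate landings.
Horizontal run for 1130 mm of rise at 1:14 is 1130 × 14 = 15820 mm.
3 intermediate landings contribute 3 × 1350 = 4050 mm.
Total developed length = 15820 + 4050 = 19870 mm.
= 19.87 m.

19.87 m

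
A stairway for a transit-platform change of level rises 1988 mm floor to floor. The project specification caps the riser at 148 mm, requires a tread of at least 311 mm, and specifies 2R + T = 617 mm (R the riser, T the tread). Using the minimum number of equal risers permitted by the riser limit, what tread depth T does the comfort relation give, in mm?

1988 / 148 = 13.432 → round up to 14 risers.
Riser R = 1988 / 14 = 142 mm, within the 148 mm limit.
Tread T = 617 − 2 × 142 = 333 mm (≥ 311 mm).

333 mm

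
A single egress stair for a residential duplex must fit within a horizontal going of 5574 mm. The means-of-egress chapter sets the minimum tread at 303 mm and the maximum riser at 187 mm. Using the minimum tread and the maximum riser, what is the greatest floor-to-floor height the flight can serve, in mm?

3553 mm

5574 / 303 = 18.40, so 18 treads fit.
Risers = treads + 1 = 19.
Maximum height = 19 × 187 = 3553 mm.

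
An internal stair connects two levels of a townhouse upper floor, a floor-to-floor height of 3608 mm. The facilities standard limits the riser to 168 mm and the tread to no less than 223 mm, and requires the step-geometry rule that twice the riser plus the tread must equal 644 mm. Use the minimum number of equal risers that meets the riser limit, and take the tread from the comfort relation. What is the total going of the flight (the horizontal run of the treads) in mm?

6636 mm

At most 168 each: 3608/168 = 21.48, giving 22 risers.
R = 3608 ÷ 22 = 164 mm.
Tread T = 644 − 2 × 164 = 316 mm (≥ 223 mm).
22 risers give 21 treads; going = 21 × 316 = 6636 mm.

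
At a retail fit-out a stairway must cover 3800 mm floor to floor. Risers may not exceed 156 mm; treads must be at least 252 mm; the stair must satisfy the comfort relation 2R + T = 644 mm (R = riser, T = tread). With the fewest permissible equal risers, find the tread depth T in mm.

3800 / 156 = 24.359 → round up to 25 risers.
R = 3800 ÷ 25 = 152 mm.
From 2R + T = 644: T = 644 − 304 = 340 mm.

340 mm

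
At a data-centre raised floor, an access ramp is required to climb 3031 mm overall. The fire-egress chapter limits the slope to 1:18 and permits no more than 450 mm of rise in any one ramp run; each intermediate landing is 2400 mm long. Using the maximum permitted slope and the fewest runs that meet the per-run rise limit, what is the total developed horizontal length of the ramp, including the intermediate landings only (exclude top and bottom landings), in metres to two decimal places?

68.96 m

⌈3031/450⌉ = 7 ramp runs. That means 6 intermediate landings.
Ramp run (horizontal) at 1:18: 3031 × 18 = 54558 mm.
Intermediate landings: 6 × 2400 = 14400 mm.
Total developed length = 54558 + 14400 = 68958 mm.
= 68.96 m.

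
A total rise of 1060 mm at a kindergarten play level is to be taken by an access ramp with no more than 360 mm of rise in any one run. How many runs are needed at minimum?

3 runs

1060 / 360 = 2.94, so 3 ramp runs are needed.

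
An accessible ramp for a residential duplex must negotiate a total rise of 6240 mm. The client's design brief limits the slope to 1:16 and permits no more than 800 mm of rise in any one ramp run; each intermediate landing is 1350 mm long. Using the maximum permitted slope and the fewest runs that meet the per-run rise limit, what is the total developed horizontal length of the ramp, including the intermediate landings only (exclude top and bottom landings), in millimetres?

109290 mm

⌈6240/800⌉ = 8 ramp runs. That means 7 intermediate landings.
Ramp run (horizontal) at 1:16: 6240 × 16 = 99840 mm.
7 intermediate landings contribute 7 × 1350 = 9450 mm.
Developed length = 99840 + 9450 = 109290 mm.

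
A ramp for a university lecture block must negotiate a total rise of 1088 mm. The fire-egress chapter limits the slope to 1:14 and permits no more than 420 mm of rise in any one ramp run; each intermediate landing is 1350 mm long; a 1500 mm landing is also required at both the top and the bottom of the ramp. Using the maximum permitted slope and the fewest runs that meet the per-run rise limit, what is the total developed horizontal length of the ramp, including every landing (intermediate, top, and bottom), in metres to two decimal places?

20.93 m

⌈1088/420⌉ = 3 ramp runs. That means 2 intermediate landings.
Ramp run (horizontal) at 1:14: 1088 × 14 = 15232 mm.
Intermediate landings: 2 × 1350 = 2700 mm.
Top and bottom landings: 2 × 1500 = 3000 mm.
Total = 15232 + 2700 + 3000 = 20932 mm.
= 20.93 m.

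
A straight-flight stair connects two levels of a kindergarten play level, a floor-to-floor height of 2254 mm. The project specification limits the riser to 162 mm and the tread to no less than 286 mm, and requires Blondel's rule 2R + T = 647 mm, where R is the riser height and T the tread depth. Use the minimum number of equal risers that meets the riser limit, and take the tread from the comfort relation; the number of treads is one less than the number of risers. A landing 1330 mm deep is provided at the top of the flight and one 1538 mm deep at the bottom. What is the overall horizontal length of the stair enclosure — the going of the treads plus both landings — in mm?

7093 mm

2254 / 162 = 13.914 → round up to 14 risers.
Riser R = 2254 / 14 = 161 mm, within the 162 mm limit.
Tread T = 647 − 2 × 161 = 325 mm (≥ 286 mm).
Treads = 14 − 1 = 13; going = 13 × 325 = 4225 mm.
Enclosure = 4225 + 1330 + 1538 = 7093 mm.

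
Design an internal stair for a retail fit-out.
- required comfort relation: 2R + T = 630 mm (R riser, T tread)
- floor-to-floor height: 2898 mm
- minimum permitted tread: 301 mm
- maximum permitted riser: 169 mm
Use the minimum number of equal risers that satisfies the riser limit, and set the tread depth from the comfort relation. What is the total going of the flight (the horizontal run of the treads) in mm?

At most 169 each: 2898/169 = 17.15, giving 18 risers.
R = 2898 ÷ 18 = 161 mm.
From 2R + T = 630: T = 630 − 322 = 308 mm.
Going = (18 − 1) × 308 = 5236 mm.

5236 mm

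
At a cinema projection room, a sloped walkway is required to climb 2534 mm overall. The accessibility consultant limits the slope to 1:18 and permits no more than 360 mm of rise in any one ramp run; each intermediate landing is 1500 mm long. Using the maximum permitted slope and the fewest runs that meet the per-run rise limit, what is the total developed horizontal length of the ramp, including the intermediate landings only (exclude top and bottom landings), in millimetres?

⌈2534/360⌉ = 8 ramp runs. That means 7 intermediate landings.
Horizontal run for 2534 mm of rise at 1:18 is 2534 × 18 = 45612 mm.
7 intermediate landings contribute 7 × 1500 = 10500 mm.
Total developed length = 45612 + 10500 = 56112 mm.

56112 mm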